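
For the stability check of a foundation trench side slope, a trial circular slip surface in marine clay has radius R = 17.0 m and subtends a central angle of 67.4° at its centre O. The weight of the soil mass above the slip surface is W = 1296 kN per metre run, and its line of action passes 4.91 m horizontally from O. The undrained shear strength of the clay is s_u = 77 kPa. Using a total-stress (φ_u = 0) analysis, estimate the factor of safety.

FS = 4.11

Taking moments about the centre O, the resisting moment is provided by the undrained shear strength acting along the arc:
Arc length L_a = R·θ = 17.0·(67.4°·π/180) = 17.0·1.1764 = 20.00 m
M_R = s_u·L_a·R = 77·20.00·17.0 = 26177.4 kN·m/m
M_D = W·d = 1296·4.91 = 6363.4 kN·m/m
FS = M_R / M_D = 26177.4 / 6363.4 = 4.114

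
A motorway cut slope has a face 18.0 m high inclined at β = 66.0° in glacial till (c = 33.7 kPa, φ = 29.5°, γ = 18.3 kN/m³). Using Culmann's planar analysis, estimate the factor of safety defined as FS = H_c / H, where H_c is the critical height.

FS = 1.66

H_c = (4c/γ) · sinβ cosφ / [1 − cos(β − φ)]
    = (4·33.7/18.3) · sin66.0°·cos29.5° / [1 − cos36.5°]
    = 7.366 · 0.7951 / 0.1961 = 29.86 m
FS = H_c / H = 29.86 / 18.0 = 1.659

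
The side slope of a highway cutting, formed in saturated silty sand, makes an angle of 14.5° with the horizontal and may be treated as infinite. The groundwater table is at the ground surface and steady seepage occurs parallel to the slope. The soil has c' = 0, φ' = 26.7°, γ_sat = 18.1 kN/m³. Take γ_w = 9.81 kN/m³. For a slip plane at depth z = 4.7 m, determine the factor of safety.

FS = 0.89

With seepage parallel to the slope and the water table at the surface, the effective normal stress on the slip plane uses the buoyant unit weight γ' = γ_sat − γ_w while the driving shear stress uses γ_sat:
FS = [c' + γ' z cos²β tanφ'] / [γ_sat z sinβ cosβ]
(For c' = 0 this reduces to FS = (γ'/γ_sat)·tanφ'/tanβ.)
γ' = 18.1 − 9.81 = 8.29 kN/m³
Numerator = 0.0 + 8.29·4.7·cos²14.5°·tan26.7° = 0.0 + 8.29·4.7·0.9373·0.5029 = 18.368 kPa
Denominator = 18.1·4.7·sin14.5°·cos14.5° = 18.1·4.7·0.2504·0.9681 = 20.621 kPa
FS = 18.368 / 20.621 = 0.891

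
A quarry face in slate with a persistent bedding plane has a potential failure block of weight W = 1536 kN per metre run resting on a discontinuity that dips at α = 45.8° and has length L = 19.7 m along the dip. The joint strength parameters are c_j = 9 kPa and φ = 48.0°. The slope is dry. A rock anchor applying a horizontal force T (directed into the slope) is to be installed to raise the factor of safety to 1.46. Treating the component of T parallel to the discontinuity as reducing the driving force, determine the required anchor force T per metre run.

Resolving forces along and normal to the sliding plane, with the horizontal anchor force T adding T·sinα to the effective normal force and T·cosα acting up the plane against the driving force:
FS = [c_jL + (W cosα + T sinα) tanφ] / [W sinα − T cosα]
Without the anchor: N' = 1070.8 kN/m, driving T_d = 1101.2 kN/m, resisting R = 9·19.7 + 1070.8·tan48.0° = 1366.6 kN/m, FS = 1.24.
Setting FS = 1.46 and solving for T:
1.46·(1101.2 − T cos45.8°) = 1366.6 + T sin45.8°·tan48.0°
T·(sin45.8°·tan48.0° + 1.46·cos45.8°) = 1.46·1101.2 − 1366.6
T·(0.7169·1.1106 + 1.46·0.6972) = 1607.7 − 1366.6 = 241.1
T·1.8141 = 241.1
T = 132.9 kN/m

T = 133 kN/m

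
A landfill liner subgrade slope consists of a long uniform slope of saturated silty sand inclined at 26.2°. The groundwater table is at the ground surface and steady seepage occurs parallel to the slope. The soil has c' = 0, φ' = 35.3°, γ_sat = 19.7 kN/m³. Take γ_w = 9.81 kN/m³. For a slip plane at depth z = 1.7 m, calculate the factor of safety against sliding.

FS = 0.72

With seepage parallel to the slope and the water table at the surface, the effective normal stress on the slip plane uses the buoyant unit weight γ' = γ_sat − γ_w while the driving shear stress uses γ_sat:
FS = [c' + γ' z cos²β tanφ'] / [γ_sat z sinβ cosβ]
(For c' = 0 this reduces to FS = (γ'/γ_sat)·tanφ'/tanβ.)
γ' = 19.7 − 9.81 = 9.89 kN/m³
Numerator = 0.0 + 9.89·1.7·cos²26.2°·tan35.3° = 0.0 + 9.89·1.7·0.8051·0.7080 = 9.584 kPa
Denominator = 19.7·1.7·sin26.2°·cos26.2° = 19.7·1.7·0.4415·0.8973 = 13.267 kPa
FS = 9.584 / 13.267 = 0.722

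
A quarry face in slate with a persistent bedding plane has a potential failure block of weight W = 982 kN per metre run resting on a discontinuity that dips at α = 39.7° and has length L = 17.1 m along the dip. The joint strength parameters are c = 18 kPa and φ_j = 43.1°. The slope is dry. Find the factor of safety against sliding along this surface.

FS = 1.62

Resolving the block weight along and normal to the plane and applying the Mohr–Coulomb strength on the joint:
N' = W cosα = 982·cos39.7° = 755.6 kN/m
Driving force T = W sinα = 982·sin39.7° = 627.3 kN/m
Resisting force R = c·L + N'·tanφ_j = 18·17.1 + 755.6·tan43.1° = 307.8 + 707.0 = 1014.8 kN/m
FS = R / T = 1014.8 / 627.3 = 1.618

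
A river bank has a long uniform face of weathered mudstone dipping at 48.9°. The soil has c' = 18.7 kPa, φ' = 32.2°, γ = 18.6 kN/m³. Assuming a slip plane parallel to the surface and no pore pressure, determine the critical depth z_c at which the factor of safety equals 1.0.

z_c = 4.50 m

Setting FS = 1.00 in FS = [c' + γz cos²β tanφ'] / [γz sinβ cosβ] and solving for z:
z = c' / [γ cosβ (FS·sinβ − cosβ·tanφ')]
  = 18.7 / [18.6·cos48.9°·(1.00·sin48.9° − cos48.9°·tan32.2°)]
  = 18.7 / [18.6·0.6574·(1.00·0.7536 − 0.6574·0.6297)]
  = 18.7 / 4.1523 = 4.504 m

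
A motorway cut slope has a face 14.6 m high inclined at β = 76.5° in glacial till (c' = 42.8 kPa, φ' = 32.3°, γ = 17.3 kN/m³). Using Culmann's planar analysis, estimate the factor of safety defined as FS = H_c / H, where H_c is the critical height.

H_c = (4c'/γ) · sinβ cosφ' / [1 − cos(β − φ')]
    = (4·42.8/17.3) · sin76.5°·cos32.3° / [1 − cos44.2°]
    = 9.896 · 0.8219 / 0.2831 = 28.73 m
FS = H_c / H = 28.73 / 14.6 = 1.968

FS = 1.97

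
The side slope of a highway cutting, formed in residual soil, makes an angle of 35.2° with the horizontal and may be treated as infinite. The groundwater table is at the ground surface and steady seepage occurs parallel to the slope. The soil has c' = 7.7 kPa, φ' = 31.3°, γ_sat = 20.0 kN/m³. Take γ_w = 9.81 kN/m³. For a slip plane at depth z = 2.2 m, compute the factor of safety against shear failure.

FS = 0.81

With seepage parallel to the slope and the water table at the surface, the effective normal stress on the slip plane uses the buoyant unit weight γ' = γ_sat − γ_w while the driving shear stress uses γ_sat:
FS = [c' + γ' z cos²β tanφ'] / [γ_sat z sinβ cosβ]
γ' = 20.0 − 9.81 = 10.19 kN/m³
Numerator = 7.7 + 10.19·2.2·cos²35.2°·tan31.3° = 7.7 + 10.19·2.2·0.6677·0.6080 = 16.801 kPa
Denominator = 20.0·2.2·sin35.2°·cos35.2° = 20.0·2.2·0.5764·0.8171 = 20.725 kPa
FS = 16.801 / 20.725 = 0.811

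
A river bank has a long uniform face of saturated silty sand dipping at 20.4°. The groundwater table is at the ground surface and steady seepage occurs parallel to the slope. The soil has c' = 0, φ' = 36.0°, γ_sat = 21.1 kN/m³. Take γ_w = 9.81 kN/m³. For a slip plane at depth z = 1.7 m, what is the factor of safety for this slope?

With seepage parallel to the slope and the water table at the surface, the effective normal stress on the slip plane uses the buoyant unit weight γ' = γ_sat − γ_w while the driving shear stress uses γ_sat:
FS = [c' + γ' z cos²β tanφ'] / [γ_sat z sinβ cosβ]
(For c' = 0 this reduces to FS = (γ'/γ_sat)·tanφ'/tanβ.)
γ' = 21.1 − 9.81 = 11.29 kN/m³
Numerator = 0.0 + 11.29·1.7·cos²20.4°·tan36.0° = 0.0 + 11.29·1.7·0.8785·0.7265 = 12.250 kPa
Denominator = 21.1·1.7·sin20.4°·cos20.4° = 21.1·1.7·0.3486·0.9373 = 11.719 kPa
FS = 12.250 / 11.719 = 1.045

FS = 1.05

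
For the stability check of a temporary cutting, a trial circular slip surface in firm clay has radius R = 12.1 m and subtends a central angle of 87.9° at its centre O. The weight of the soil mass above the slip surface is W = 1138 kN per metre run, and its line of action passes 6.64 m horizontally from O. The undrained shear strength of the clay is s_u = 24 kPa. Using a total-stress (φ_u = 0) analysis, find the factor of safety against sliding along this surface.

FS = 0.71

Taking moments about the centre O, the resisting moment is provided by the undrained shear strength acting along the arc:
Arc length L_a = R·θ = 12.1·(87.9°·π/180) = 12.1·1.5341 = 18.56 m
M_R = s_u·L_a·R = 24·18.56·12.1 = 5390.7 kN·m/m
M_D = W·d = 1138·6.64 = 7556.3 kN·m/m
FS = M_R / M_D = 5390.7 / 7556.3 = 0.713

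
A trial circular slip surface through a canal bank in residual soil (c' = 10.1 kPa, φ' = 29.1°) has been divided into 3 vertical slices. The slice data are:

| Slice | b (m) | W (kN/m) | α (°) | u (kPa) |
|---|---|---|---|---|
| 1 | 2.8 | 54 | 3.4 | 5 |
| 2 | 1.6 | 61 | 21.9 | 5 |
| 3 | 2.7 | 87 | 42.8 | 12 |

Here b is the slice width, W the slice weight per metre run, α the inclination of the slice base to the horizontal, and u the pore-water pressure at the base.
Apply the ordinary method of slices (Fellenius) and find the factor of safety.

Ordinary method of slices: FS = Σ[c'·Δl_i + (W_i cosα_i − u_i·Δl_i)·tanφ'] / Σ W_i sinα_i, with Δl_i = b_i / cosα_i.
Slice 1: Δl = 2.8/cos3.4° = 2.805 m; N'_1 = 54·cos3.4° − 5·2.805 = 39.9; c'Δl = 28.33; W sinα = 3.2
Slice 2: Δl = 1.6/cos21.9° = 1.724 m; N'_2 = 61·cos21.9° − 5·1.724 = 48.0; c'Δl = 17.42; W sinα = 22.8
Slice 3: Δl = 2.7/cos42.8° = 3.680 m; N'_3 = 87·cos42.8° − 12·3.680 = 19.7; c'Δl = 37.17; W sinα = 59.1
Σc'Δl = 82.9 kN/m; ΣN' = 107.5 kN/m; ΣW sinα = 85.1 kN/m
Resisting = 82.9 + 107.5·tan29.1° = 82.9 + 59.9 = 142.8 kN/m
FS = 142.8 / 85.1 = 1.678

FS = 1.68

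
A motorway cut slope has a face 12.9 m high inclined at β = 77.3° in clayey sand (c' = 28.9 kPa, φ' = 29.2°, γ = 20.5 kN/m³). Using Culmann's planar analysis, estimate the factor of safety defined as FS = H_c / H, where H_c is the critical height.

FS = 1.12

H_c = (4c'/γ) · sinβ cosφ' / [1 − cos(β − φ')]
    = (4·28.9/20.5) · sin77.3°·cos29.2° / [1 − cos48.1°]
    = 5.639 · 0.8516 / 0.3322 = 14.46 m
FS = H_c / H = 14.46 / 12.9 = 1.121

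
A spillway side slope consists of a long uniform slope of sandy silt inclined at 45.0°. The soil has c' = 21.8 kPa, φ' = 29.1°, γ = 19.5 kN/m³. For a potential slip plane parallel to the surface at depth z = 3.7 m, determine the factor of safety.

For an infinite slope with a slip plane parallel to the surface (no pore pressure): FS = [c' + γz cos²β tanφ'] / [γz sinβ cosβ].
γz = 19.5·3.7 = 72.15 kN/m²
Numerator = 21.8 + 72.15·cos²45.0°·tan29.1° = 21.8 + 72.15·0.5000·0.5566 = 41.879 kPa
Denominator = 72.15·sin45.0°·cos45.0° = 72.15·0.7071·0.7071 = 36.075 kPa
FS = 41.879 / 36.075 = 1.161

FS = 1.16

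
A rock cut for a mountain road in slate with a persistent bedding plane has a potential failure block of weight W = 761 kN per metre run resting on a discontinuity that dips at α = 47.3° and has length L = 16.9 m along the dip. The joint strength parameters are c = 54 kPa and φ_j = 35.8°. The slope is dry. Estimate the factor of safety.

FS = 2.30

Resolving the block weight along and normal to the plane and applying the Mohr–Coulomb strength on the joint:
N' = W cosα = 761·cos47.3° = 516.1 kN/m
Driving force T = W sinα = 761·sin47.3° = 559.3 kN/m
Resisting force R = c·L + N'·tanφ_j = 54·16.9 + 516.1·tan35.8° = 912.6 + 372.2 = 1284.8 kN/m
FS = R / T = 1284.8 / 559.3 = 2.297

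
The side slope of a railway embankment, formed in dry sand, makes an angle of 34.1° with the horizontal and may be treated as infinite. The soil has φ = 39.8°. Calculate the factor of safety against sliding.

FS = 1.23

For a dry cohesionless infinite slope the factor of safety is FS = tanφ / tanβ.
FS = tan39.8° / tan34.1° = 0.8332 / 0.6771 = 1.231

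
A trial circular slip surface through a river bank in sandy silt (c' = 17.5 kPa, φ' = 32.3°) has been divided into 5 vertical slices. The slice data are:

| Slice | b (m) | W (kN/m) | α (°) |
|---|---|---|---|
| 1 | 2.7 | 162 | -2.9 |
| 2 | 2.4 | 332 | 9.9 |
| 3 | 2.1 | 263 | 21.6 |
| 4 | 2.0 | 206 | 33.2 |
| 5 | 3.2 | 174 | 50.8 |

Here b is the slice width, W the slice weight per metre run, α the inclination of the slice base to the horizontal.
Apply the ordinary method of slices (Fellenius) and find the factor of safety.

FS = 2.29

Ordinary method of slices: FS = Σ[c'·Δl_i + (W_i cosα_i)·tanφ'] / Σ W_i sinα_i, with Δl_i = b_i / cosα_i.
Slice 1: Δl = 2.7/cos(-2.9°) = 2.703 m; N'_1 = 162·cos(-2.9°) = 161.8; c'Δl = 47.31; W sinα = -8.2
Slice 2: Δl = 2.4/cos9.9° = 2.436 m; N'_2 = 332·cos9.9° = 327.1; c'Δl = 42.63; W sinα = 57.1
Slice 3: Δl = 2.1/cos21.6° = 2.259 m; N'_3 = 263·cos21.6° = 244.5; c'Δl = 39.53; W sinα = 96.8
Slice 4: Δl = 2.0/cos33.2° = 2.390 m; N'_4 = 206·cos33.2° = 172.4; c'Δl = 41.83; W sinα = 112.8
Slice 5: Δl = 3.2/cos50.8° = 5.063 m; N'_5 = 174·cos50.8° = 110.0; c'Δl = 88.60; W sinα = 134.8
Σc'Δl = 259.9 kN/m; ΣN' = 1015.7 kN/m; ΣW sinα = 393.3 kN/m
Resisting = 259.9 + 1015.7·tan32.3° = 259.9 + 642.1 = 902.0 kN/m
FS = 902.0 / 393.3 = 2.293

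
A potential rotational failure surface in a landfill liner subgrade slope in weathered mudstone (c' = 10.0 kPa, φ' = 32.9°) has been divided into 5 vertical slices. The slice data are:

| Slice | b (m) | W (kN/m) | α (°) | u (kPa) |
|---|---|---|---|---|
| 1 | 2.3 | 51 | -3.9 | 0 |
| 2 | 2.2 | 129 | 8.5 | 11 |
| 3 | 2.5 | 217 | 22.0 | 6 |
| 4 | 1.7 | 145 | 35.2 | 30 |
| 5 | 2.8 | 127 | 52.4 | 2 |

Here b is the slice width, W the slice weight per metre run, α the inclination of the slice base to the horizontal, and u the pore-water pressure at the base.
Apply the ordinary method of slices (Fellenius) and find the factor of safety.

FS = 1.56

Ordinary method of slices: FS = Σ[c'·Δl_i + (W_i cosα_i − u_i·Δl_i)·tanφ'] / Σ W_i sinα_i, with Δl_i = b_i / cosα_i.
Slice 1: Δl = 2.3/cos(-3.9°) = 2.305 m; N'_1 = 51·cos(-3.9°) − 0·2.305 = 50.9; c'Δl = 23.05; W sinα = -3.5
Slice 2: Δl = 2.2/cos8.5° = 2.224 m; N'_2 = 129·cos8.5° − 11·2.224 = 103.1; c'Δl = 22.24; W sinα = 19.1
Slice 3: Δl = 2.5/cos22.0° = 2.696 m; N'_3 = 217·cos22.0° − 6·2.696 = 185.0; c'Δl = 26.96; W sinα = 81.3
Slice 4: Δl = 1.7/cos35.2° = 2.080 m; N'_4 = 145·cos35.2° − 30·2.080 = 56.1; c'Δl = 20.80; W sinα = 83.6
Slice 5: Δl = 2.8/cos52.4° = 4.589 m; N'_5 = 127·cos52.4° − 2·4.589 = 68.3; c'Δl = 45.89; W sinα = 100.6
Σc'Δl = 139.0 kN/m; ΣN' = 463.4 kN/m; ΣW sinα = 281.1 kN/m
Resisting = 139.0 + 463.4·tan32.9° = 139.0 + 299.8 = 438.7 kN/m
FS = 438.7 / 281.1 = 1.561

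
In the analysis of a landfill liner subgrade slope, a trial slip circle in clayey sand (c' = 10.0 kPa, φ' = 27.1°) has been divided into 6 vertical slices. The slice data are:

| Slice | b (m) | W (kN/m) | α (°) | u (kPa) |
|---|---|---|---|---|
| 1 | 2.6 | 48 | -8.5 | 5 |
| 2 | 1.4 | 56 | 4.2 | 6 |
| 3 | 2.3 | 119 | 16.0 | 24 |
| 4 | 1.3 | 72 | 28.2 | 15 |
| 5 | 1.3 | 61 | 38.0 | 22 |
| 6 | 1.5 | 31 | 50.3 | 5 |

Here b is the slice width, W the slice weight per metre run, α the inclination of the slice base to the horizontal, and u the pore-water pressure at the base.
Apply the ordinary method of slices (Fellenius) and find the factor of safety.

Ordinary method of slices: FS = Σ[c'·Δl_i + (W_i cosα_i − u_i·Δl_i)·tanφ'] / Σ W_i sinα_i, with Δl_i = b_i / cosα_i.
Slice 1: Δl = 2.6/cos(-8.5°) = 2.629 m; N'_1 = 48·cos(-8.5°) − 5·2.629 = 34.3; c'Δl = 26.29; W sinα = -7.1
Slice 2: Δl = 1.4/cos4.2° = 1.404 m; N'_2 = 56·cos4.2° − 6·1.404 = 47.4; c'Δl = 14.04; W sinα = 4.1
Slice 3: Δl = 2.3/cos16.0° = 2.393 m; N'_3 = 119·cos16.0° − 24·2.393 = 57.0; c'Δl = 23.93; W sinα = 32.8
Slice 4: Δl = 1.3/cos28.2° = 1.475 m; N'_4 = 72·cos28.2° − 15·1.475 = 41.3; c'Δl = 14.75; W sinα = 34.0
Slice 5: Δl = 1.3/cos38.0° = 1.650 m; N'_5 = 61·cos38.0° − 22·1.650 = 11.8; c'Δl = 16.50; W sinα = 37.6
Slice 6: Δl = 1.5/cos50.3° = 2.348 m; N'_6 = 31·cos50.3° − 5·2.348 = 8.1; c'Δl = 23.48; W sinα = 23.9
Σc'Δl = 119.0 kN/m; ΣN' = 199.9 kN/m; ΣW sinα = 125.2 kN/m
Resisting = 119.0 + 199.9·tan27.1° = 119.0 + 102.3 = 221.3 kN/m
FS = 221.3 / 125.2 = 1.767

FS = 1.77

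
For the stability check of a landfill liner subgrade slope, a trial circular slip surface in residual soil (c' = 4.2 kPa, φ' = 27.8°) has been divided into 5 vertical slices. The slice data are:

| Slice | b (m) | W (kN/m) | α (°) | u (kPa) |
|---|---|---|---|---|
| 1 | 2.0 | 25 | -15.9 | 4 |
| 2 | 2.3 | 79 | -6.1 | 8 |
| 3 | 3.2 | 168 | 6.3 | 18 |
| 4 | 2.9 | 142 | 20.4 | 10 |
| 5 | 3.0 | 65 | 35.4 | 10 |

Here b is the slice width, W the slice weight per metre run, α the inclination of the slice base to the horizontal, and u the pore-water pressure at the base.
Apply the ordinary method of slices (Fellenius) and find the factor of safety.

FS = 2.44

Ordinary method of slices: FS = Σ[c'·Δl_i + (W_i cosα_i − u_i·Δl_i)·tanφ'] / Σ W_i sinα_i, with Δl_i = b_i / cosα_i.
Slice 1: Δl = 2.0/cos(-15.9°) = 2.080 m; N'_1 = 25·cos(-15.9°) − 4·2.080 = 15.7; c'Δl = 8.73; W sinα = -6.8
Slice 2: Δl = 2.3/cos(-6.1°) = 2.313 m; N'_2 = 79·cos(-6.1°) − 8·2.313 = 60.0; c'Δl = 9.72; W sinα = -8.4
Slice 3: Δl = 3.2/cos6.3° = 3.219 m; N'_3 = 168·cos6.3° − 18·3.219 = 109.0; c'Δl = 13.52; W sinα = 18.4
Slice 4: Δl = 2.9/cos20.4° = 3.094 m; N'_4 = 142·cos20.4° − 10·3.094 = 102.2; c'Δl = 13.00; W sinα = 49.5
Slice 5: Δl = 3.0/cos35.4° = 3.680 m; N'_5 = 65·cos35.4° − 10·3.680 = 16.2; c'Δl = 15.46; W sinα = 37.7
Σc'Δl = 60.4 kN/m; ΣN' = 303.1 kN/m; ΣW sinα = 90.3 kN/m
Resisting = 60.4 + 303.1·tan27.8° = 60.4 + 159.8 = 220.3 kN/m
FS = 220.3 / 90.3 = 2.438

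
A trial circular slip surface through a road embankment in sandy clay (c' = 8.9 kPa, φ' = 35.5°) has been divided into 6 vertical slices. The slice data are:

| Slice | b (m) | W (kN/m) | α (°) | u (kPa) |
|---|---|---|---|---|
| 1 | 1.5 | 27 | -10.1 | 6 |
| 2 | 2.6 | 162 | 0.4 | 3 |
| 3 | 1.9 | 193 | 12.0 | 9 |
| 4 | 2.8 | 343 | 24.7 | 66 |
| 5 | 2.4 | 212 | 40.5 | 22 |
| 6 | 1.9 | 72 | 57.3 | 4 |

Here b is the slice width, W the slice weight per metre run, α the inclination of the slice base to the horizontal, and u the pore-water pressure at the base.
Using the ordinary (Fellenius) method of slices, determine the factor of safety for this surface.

Ordinary method of slices: FS = Σ[c'·Δl_i + (W_i cosα_i − u_i·Δl_i)·tanφ'] / Σ W_i sinα_i, with Δl_i = b_i / cosα_i.
Slice 1: Δl = 1.5/cos(-10.1°) = 1.524 m; N'_1 = 27·cos(-10.1°) − 6·1.524 = 17.4; c'Δl = 13.56; W sinα = -4.7
Slice 2: Δl = 2.6/cos0.4° = 2.600 m; N'_2 = 162·cos0.4° − 3·2.600 = 154.2; c'Δl = 23.14; W sinα = 1.1
Slice 3: Δl = 1.9/cos12.0° = 1.942 m; N'_3 = 193·cos12.0° − 9·1.942 = 171.3; c'Δl = 17.29; W sinα = 40.1
Slice 4: Δl = 2.8/cos24.7° = 3.082 m; N'_4 = 343·cos24.7° − 66·3.082 = 108.2; c'Δl = 27.43; W sinα = 143.3
Slice 5: Δl = 2.4/cos40.5° = 3.156 m; N'_5 = 212·cos40.5° − 22·3.156 = 91.8; c'Δl = 28.09; W sinα = 137.7
Slice 6: Δl = 1.9/cos57.3° = 3.517 m; N'_6 = 72·cos57.3° − 4·3.517 = 24.8; c'Δl = 31.30; W sinα = 60.6
Σc'Δl = 140.8 kN/m; ΣN' = 567.7 kN/m; ΣW sinα = 378.1 kN/m
Resisting = 140.8 + 567.7·tan35.5° = 140.8 + 405.0 = 545.8 kN/m
FS = 545.8 / 378.1 = 1.443

FS = 1.44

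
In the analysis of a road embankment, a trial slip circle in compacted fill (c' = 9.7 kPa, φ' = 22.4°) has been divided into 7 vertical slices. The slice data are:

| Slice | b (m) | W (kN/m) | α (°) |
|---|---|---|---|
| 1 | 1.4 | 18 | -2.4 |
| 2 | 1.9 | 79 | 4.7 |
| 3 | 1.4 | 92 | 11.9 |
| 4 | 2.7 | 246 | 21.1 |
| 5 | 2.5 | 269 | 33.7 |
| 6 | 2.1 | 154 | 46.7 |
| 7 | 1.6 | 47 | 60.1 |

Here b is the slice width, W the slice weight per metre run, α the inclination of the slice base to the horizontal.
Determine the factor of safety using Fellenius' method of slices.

Ordinary method of slices: FS = Σ[c'·Δl_i + (W_i cosα_i)·tanφ'] / Σ W_i sinα_i, with Δl_i = b_i / cosα_i.
Slice 1: Δl = 1.4/cos(-2.4°) = 1.401 m; N'_1 = 18·cos(-2.4°) = 18.0; c'Δl = 13.59; W sinα = -0.8
Slice 2: Δl = 1.9/cos4.7° = 1.906 m; N'_2 = 79·cos4.7° = 78.7; c'Δl = 18.49; W sinα = 6.5
Slice 3: Δl = 1.4/cos11.9° = 1.431 m; N'_3 = 92·cos11.9° = 90.0; c'Δl = 13.88; W sinα = 19.0
Slice 4: Δl = 2.7/cos21.1° = 2.894 m; N'_4 = 246·cos21.1° = 229.5; c'Δl = 28.07; W sinα = 88.6
Slice 5: Δl = 2.5/cos33.7° = 3.005 m; N'_5 = 269·cos33.7° = 223.8; c'Δl = 29.15; W sinα = 149.3
Slice 6: Δl = 2.1/cos46.7° = 3.062 m; N'_6 = 154·cos46.7° = 105.6; c'Δl = 29.70; W sinα = 112.1
Slice 7: Δl = 1.6/cos60.1° = 3.210 m; N'_7 = 47·cos60.1° = 23.4; c'Δl = 31.13; W sinα = 40.7
Σc'Δl = 164.0 kN/m; ΣN' = 769.1 kN/m; ΣW sinα = 415.3 kN/m
Resisting = 164.0 + 769.1·tan22.4° = 164.0 + 317.0 = 481.0 kN/m
FS = 481.0 / 415.3 = 1.158

FS = 1.16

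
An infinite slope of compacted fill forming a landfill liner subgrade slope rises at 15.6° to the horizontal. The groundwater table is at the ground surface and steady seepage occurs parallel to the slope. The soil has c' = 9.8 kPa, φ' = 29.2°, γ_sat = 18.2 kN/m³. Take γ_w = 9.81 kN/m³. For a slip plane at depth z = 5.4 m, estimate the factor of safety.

With seepage parallel to the slope and the water table at the surface, the effective normal stress on the slip plane uses the buoyant unit weight γ' = γ_sat − γ_w while the driving shear stress uses γ_sat:
FS = [c' + γ' z cos²β tanφ'] / [γ_sat z sinβ cosβ]
γ' = 18.2 − 9.81 = 8.39 kN/m³
Numerator = 9.8 + 8.39·5.4·cos²15.6°·tan29.2° = 9.8 + 8.39·5.4·0.9277·0.5589 = 33.290 kPa
Denominator = 18.2·5.4·sin15.6°·cos15.6° = 18.2·5.4·0.2689·0.9632 = 25.456 kPa
FS = 33.290 / 25.456 = 1.308

FS = 1.31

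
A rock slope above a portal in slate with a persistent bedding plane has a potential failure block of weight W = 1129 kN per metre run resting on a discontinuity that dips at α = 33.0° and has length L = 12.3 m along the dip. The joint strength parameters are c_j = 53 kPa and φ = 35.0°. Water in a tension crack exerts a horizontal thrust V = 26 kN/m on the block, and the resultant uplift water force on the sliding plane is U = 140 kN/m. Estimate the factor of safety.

FS = 1.90

Resolving the block weight along and normal to the plane and applying the Mohr–Coulomb strength on the joint:
N' = W cosα − U − V sinα = 1129·cos33.0° − 140 − 26·sin33.0° = 792.7 kN/m
Driving force T = W sinα + V cosα = 1129·sin33.0° + 26·cos33.0° = 636.7 kN/m
Resisting force R = c_j·L + N'·tanφ = 53·12.3 + 792.7·tan35.0° = 651.9 + 555.1 = 1207.0 kN/m
FS = R / T = 1207.0 / 636.7 = 1.896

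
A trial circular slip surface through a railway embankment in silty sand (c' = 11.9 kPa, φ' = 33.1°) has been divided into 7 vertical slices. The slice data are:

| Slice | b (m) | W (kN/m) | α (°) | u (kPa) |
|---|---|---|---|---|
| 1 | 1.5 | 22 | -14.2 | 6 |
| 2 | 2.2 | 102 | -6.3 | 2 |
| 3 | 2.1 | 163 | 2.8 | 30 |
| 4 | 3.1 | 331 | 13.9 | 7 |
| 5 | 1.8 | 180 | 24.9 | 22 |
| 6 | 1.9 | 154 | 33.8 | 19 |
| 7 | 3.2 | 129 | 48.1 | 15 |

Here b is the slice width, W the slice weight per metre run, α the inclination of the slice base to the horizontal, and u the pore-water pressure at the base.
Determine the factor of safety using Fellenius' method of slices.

FS = 2.10

Ordinary method of slices: FS = Σ[c'·Δl_i + (W_i cosα_i − u_i·Δl_i)·tanφ'] / Σ W_i sinα_i, with Δl_i = b_i / cosα_i.
Slice 1: Δl = 1.5/cos(-14.2°) = 1.547 m; N'_1 = 22·cos(-14.2°) − 6·1.547 = 12.0; c'Δl = 18.41; W sinα = -5.4
Slice 2: Δl = 2.2/cos(-6.3°) = 2.213 m; N'_2 = 102·cos(-6.3°) − 2·2.213 = 97.0; c'Δl = 26.34; W sinα = -11.2
Slice 3: Δl = 2.1/cos2.8° = 2.103 m; N'_3 = 163·cos2.8° − 30·2.103 = 99.7; c'Δl = 25.02; W sinα = 8.0
Slice 4: Δl = 3.1/cos13.9° = 3.194 m; N'_4 = 331·cos13.9° − 7·3.194 = 299.0; c'Δl = 38.00; W sinα = 79.5
Slice 5: Δl = 1.8/cos24.9° = 1.984 m; N'_5 = 180·cos24.9° − 22·1.984 = 119.6; c'Δl = 23.62; W sinα = 75.8
Slice 6: Δl = 1.9/cos33.8° = 2.286 m; N'_6 = 154·cos33.8° − 19·2.286 = 84.5; c'Δl = 27.21; W sinα = 85.7
Slice 7: Δl = 3.2/cos48.1° = 4.792 m; N'_7 = 129·cos48.1° − 15·4.792 = 14.3; c'Δl = 57.02; W sinα = 96.0
Σc'Δl = 215.6 kN/m; ΣN' = 726.1 kN/m; ΣW sinα = 328.4 kN/m
Resisting = 215.6 + 726.1·tan33.1° = 215.6 + 473.3 = 689.0 kN/m
FS = 689.0 / 328.4 = 2.098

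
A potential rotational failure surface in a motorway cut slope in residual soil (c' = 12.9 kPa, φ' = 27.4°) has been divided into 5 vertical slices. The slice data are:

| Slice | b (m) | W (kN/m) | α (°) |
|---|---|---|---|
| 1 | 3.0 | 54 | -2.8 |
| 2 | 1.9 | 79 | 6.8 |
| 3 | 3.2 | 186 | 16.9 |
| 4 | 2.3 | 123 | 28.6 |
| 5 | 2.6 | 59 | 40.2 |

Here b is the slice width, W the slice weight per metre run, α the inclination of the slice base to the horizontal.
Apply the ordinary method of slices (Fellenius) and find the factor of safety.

Ordinary method of slices: FS = Σ[c'·Δl_i + (W_i cosα_i)·tanφ'] / Σ W_i sinα_i, with Δl_i = b_i / cosα_i.
Slice 1: Δl = 3.0/cos(-2.8°) = 3.004 m; N'_1 = 54·cos(-2.8°) = 53.9; c'Δl = 38.75; W sinα = -2.6
Slice 2: Δl = 1.9/cos6.8° = 1.913 m; N'_2 = 79·cos6.8° = 78.4; c'Δl = 24.68; W sinα = 9.4
Slice 3: Δl = 3.2/cos16.9° = 3.344 m; N'_3 = 186·cos16.9° = 178.0; c'Δl = 43.14; W sinα = 54.1
Slice 4: Δl = 2.3/cos28.6° = 2.620 m; N'_4 = 123·cos28.6° = 108.0; c'Δl = 33.79; W sinα = 58.9
Slice 5: Δl = 2.6/cos40.2° = 3.404 m; N'_5 = 59·cos40.2° = 45.1; c'Δl = 43.91; W sinα = 38.1
Σc'Δl = 184.3 kN/m; ΣN' = 463.4 kN/m; ΣW sinα = 157.7 kN/m
Resisting = 184.3 + 463.4·tan27.4° = 184.3 + 240.2 = 424.5 kN/m
FS = 424.5 / 157.7 = 2.691

FS = 2.69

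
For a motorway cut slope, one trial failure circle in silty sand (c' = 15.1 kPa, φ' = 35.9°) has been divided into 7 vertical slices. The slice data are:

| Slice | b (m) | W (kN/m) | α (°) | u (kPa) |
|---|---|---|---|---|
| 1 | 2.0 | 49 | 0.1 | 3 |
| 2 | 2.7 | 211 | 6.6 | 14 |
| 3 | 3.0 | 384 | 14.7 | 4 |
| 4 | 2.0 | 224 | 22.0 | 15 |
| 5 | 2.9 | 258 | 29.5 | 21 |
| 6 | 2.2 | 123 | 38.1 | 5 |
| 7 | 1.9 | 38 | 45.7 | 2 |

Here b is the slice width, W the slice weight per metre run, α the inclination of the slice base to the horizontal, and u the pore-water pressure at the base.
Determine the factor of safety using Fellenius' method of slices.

FS = 2.33

Ordinary method of slices: FS = Σ[c'·Δl_i + (W_i cosα_i − u_i·Δl_i)·tanφ'] / Σ W_i sinα_i, with Δl_i = b_i / cosα_i.
Slice 1: Δl = 2.0/cos0.1° = 2.000 m; N'_1 = 49·cos0.1° − 3·2.000 = 43.0; c'Δl = 30.20; W sinα = 0.1
Slice 2: Δl = 2.7/cos6.6° = 2.718 m; N'_2 = 211·cos6.6° − 14·2.718 = 171.5; c'Δl = 41.04; W sinα = 24.3
Slice 3: Δl = 3.0/cos14.7° = 3.102 m; N'_3 = 384·cos14.7° − 4·3.102 = 359.0; c'Δl = 46.83; W sinα = 97.4
Slice 4: Δl = 2.0/cos22.0° = 2.157 m; N'_4 = 224·cos22.0° − 15·2.157 = 175.3; c'Δl = 32.57; W sinα = 83.9
Slice 5: Δl = 2.9/cos29.5° = 3.332 m; N'_5 = 258·cos29.5° − 21·3.332 = 154.6; c'Δl = 50.31; W sinα = 127.0
Slice 6: Δl = 2.2/cos38.1° = 2.796 m; N'_6 = 123·cos38.1° − 5·2.796 = 82.8; c'Δl = 42.21; W sinα = 75.9
Slice 7: Δl = 1.9/cos45.7° = 2.720 m; N'_7 = 38·cos45.7° − 2·2.720 = 21.1; c'Δl = 41.08; W sinα = 27.2
Σc'Δl = 284.3 kN/m; ΣN' = 1007.4 kN/m; ΣW sinα = 435.8 kN/m
Resisting = 284.3 + 1007.4·tan35.9° = 284.3 + 729.2 = 1013.5 kN/m
FS = 1013.5 / 435.8 = 2.325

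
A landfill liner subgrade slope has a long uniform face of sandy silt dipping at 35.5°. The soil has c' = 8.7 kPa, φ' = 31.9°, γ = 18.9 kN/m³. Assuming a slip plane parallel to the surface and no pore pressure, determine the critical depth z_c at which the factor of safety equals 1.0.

z_c = 7.64 m

Setting FS = 1.00 in FS = [c' + γz cos²β tanφ'] / [γz sinβ cosβ] and solving for z:
z = c' / [γ cosβ (FS·sinβ − cosβ·tanφ')]
  = 8.7 / [18.9·cos35.5°·(1.00·sin35.5° − cos35.5°·tan31.9°)]
  = 8.7 / [18.9·0.8141·(1.00·0.5807 − 0.8141·0.6224)]
  = 8.7 / 1.1380 = 7.645 m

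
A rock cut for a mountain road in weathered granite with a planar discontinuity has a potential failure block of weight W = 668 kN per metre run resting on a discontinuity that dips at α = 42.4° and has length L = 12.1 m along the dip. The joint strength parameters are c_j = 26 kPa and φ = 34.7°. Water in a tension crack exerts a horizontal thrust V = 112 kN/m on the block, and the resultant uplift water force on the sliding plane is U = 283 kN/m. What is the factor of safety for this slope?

FS = 0.77

Resolving the block weight along and normal to the plane and applying the Mohr–Coulomb strength on the joint:
N' = W cosα − U − V sinα = 668·cos42.4° − 283 − 112·sin42.4° = 134.8 kN/m
Driving force T = W sinα + V cosα = 668·sin42.4° + 112·cos42.4° = 533.1 kN/m
Resisting force R = c_j·L + N'·tanφ = 26·12.1 + 134.8·tan34.7° = 314.6 + 93.3 = 407.9 kN/m
FS = R / T = 407.9 / 533.1 = 0.765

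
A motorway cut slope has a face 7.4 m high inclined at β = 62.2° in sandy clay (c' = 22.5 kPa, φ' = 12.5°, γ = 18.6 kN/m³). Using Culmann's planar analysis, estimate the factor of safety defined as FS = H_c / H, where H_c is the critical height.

H_c = (4c'/γ) · sinβ cosφ' / [1 − cos(β − φ')]
    = (4·22.5/18.6) · sin62.2°·cos12.5° / [1 − cos49.7°]
    = 4.839 · 0.8636 / 0.3532 = 11.83 m
FS = H_c / H = 11.83 / 7.4 = 1.599

FS = 1.60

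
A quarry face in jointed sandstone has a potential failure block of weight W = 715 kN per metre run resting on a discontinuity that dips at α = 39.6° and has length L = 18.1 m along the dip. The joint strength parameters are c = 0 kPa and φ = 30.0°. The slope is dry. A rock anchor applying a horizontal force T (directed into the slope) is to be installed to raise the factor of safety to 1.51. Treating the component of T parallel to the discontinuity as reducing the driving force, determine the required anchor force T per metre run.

Resolving forces along and normal to the sliding plane, with the horizontal anchor force T adding T·sinα to the effective normal force and T·cosα acting up the plane against the driving force:
FS = [cL + (W cosα + T sinα) tanφ] / [W sinα − T cosα]
Without the anchor: N' = 550.9 kN/m, driving T_d = 455.8 kN/m, resisting R = 0·18.1 + 550.9·tan30.0° = 318.1 kN/m, FS = 0.70.
Setting FS = 1.51 and solving for T:
1.51·(455.8 − T cos39.6°) = 318.1 + T sin39.6°·tan30.0°
T·(sin39.6°·tan30.0° + 1.51·cos39.6°) = 1.51·455.8 − 318.1
T·(0.6374·0.5774 + 1.51·0.7705) = 688.2 − 318.1 = 370.1
T·1.5315 = 370.1
T = 241.7 kN/m

T = 242 kN/m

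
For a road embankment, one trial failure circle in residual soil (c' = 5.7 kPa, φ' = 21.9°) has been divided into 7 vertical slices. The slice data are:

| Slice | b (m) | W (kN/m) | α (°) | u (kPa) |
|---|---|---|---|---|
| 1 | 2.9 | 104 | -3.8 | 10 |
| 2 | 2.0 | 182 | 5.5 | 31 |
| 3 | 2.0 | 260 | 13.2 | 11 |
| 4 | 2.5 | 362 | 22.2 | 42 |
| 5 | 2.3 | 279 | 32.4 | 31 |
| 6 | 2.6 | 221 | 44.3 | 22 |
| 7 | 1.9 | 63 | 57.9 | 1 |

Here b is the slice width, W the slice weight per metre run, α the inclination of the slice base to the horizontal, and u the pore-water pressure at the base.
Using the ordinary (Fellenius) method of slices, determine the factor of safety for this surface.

Ordinary method of slices: FS = Σ[c'·Δl_i + (W_i cosα_i − u_i·Δl_i)·tanφ'] / Σ W_i sinα_i, with Δl_i = b_i / cosα_i.
Slice 1: Δl = 2.9/cos(-3.8°) = 2.906 m; N'_1 = 104·cos(-3.8°) − 10·2.906 = 74.7; c'Δl = 16.57; W sinα = -6.9
Slice 2: Δl = 2.0/cos5.5° = 2.009 m; N'_2 = 182·cos5.5° − 31·2.009 = 118.9; c'Δl = 11.45; W sinα = 17.4
Slice 3: Δl = 2.0/cos13.2° = 2.054 m; N'_3 = 260·cos13.2° − 11·2.054 = 230.5; c'Δl = 11.71; W sinα = 59.4
Slice 4: Δl = 2.5/cos22.2° = 2.700 m; N'_4 = 362·cos22.2° − 42·2.700 = 221.8; c'Δl = 15.39; W sinα = 136.8
Slice 5: Δl = 2.3/cos32.4° = 2.724 m; N'_5 = 279·cos32.4° − 31·2.724 = 151.1; c'Δl = 15.53; W sinα = 149.5
Slice 6: Δl = 2.6/cos44.3° = 3.633 m; N'_6 = 221·cos44.3° − 22·3.633 = 78.2; c'Δl = 20.71; W sinα = 154.3
Slice 7: Δl = 1.9/cos57.9° = 3.575 m; N'_7 = 63·cos57.9° − 1·3.575 = 29.9; c'Δl = 20.38; W sinα = 53.4
Σc'Δl = 111.7 kN/m; ΣN' = 905.1 kN/m; ΣW sinα = 563.9 kN/m
Resisting = 111.7 + 905.1·tan21.9° = 111.7 + 363.9 = 475.6 kN/m
FS = 475.6 / 563.9 = 0.843

FS = 0.84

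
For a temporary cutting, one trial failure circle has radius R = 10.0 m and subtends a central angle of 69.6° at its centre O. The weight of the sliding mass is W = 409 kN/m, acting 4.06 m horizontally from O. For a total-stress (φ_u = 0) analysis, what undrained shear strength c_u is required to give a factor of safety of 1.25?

c_u = 17.1 kPa

FS = c_u·L_a·R / (W·d), so c_u = FS·W·d / (L_a·R).
Arc length L_a = R·θ = 10.0·(69.6°·π/180) = 10.0·1.2147 = 12.15 m
c_u = 1.25·409·4.06 / (12.15·10.0) = 2075.7 / 121.47 = 17.09 kPa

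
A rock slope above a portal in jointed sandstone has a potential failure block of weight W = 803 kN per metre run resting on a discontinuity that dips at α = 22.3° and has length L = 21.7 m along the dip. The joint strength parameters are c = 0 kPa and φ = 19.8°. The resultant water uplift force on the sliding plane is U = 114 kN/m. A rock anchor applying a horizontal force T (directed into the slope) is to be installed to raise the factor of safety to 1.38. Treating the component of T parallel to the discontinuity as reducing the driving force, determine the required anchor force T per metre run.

T = 137 kN/m

Resolving forces along and normal to the sliding plane, with the horizontal anchor force T adding T·sinα to the effective normal force and T·cosα acting up the plane against the driving force:
FS = [cL + (W cosα − U + T sinα) tanφ] / [W sinα − T cosα]
Without the anchor: N' = 628.9 kN/m, driving T_d = 304.7 kN/m, resisting R = 0·21.7 + 628.9·tan19.8° = 226.4 kN/m, FS = 0.74.
Setting FS = 1.38 and solving for T:
1.38·(304.7 − T cos22.3°) = 226.4 + T sin22.3°·tan19.8°
T·(sin22.3°·tan19.8° + 1.38·cos22.3°) = 1.38·304.7 − 226.4
T·(0.3795·0.3600 + 1.38·0.9252) = 420.5 − 226.4 = 194.1
T·1.4134 = 194.1
T = 137.3 kN/m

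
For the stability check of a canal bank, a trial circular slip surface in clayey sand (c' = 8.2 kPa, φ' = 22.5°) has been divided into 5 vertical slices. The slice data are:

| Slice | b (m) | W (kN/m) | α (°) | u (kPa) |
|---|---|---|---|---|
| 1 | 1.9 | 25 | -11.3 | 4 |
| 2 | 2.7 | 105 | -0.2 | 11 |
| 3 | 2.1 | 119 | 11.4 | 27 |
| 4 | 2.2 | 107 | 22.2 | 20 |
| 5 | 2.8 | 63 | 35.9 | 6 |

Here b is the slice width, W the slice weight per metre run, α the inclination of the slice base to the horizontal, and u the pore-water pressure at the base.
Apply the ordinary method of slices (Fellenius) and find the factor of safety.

Ordinary method of slices: FS = Σ[c'·Δl_i + (W_i cosα_i − u_i·Δl_i)·tanφ'] / Σ W_i sinα_i, with Δl_i = b_i / cosα_i.
Slice 1: Δl = 1.9/cos(-11.3°) = 1.938 m; N'_1 = 25·cos(-11.3°) − 4·1.938 = 16.8; c'Δl = 15.89; W sinα = -4.9
Slice 2: Δl = 2.7/cos(-0.2°) = 2.700 m; N'_2 = 105·cos(-0.2°) − 11·2.700 = 75.3; c'Δl = 22.14; W sinα = -0.4
Slice 3: Δl = 2.1/cos11.4° = 2.142 m; N'_3 = 119·cos11.4° − 27·2.142 = 58.8; c'Δl = 17.57; W sinα = 23.5
Slice 4: Δl = 2.2/cos22.2° = 2.376 m; N'_4 = 107·cos22.2° − 20·2.376 = 51.5; c'Δl = 19.48; W sinα = 40.4
Slice 5: Δl = 2.8/cos35.9° = 3.457 m; N'_5 = 63·cos35.9° − 6·3.457 = 30.3; c'Δl = 28.34; W sinα = 36.9
Σc'Δl = 103.4 kN/m; ΣN' = 232.7 kN/m; ΣW sinα = 95.6 kN/m
Resisting = 103.4 + 232.7·tan22.5° = 103.4 + 96.4 = 199.8 kN/m
FS = 199.8 / 95.6 = 2.090

FS = 2.09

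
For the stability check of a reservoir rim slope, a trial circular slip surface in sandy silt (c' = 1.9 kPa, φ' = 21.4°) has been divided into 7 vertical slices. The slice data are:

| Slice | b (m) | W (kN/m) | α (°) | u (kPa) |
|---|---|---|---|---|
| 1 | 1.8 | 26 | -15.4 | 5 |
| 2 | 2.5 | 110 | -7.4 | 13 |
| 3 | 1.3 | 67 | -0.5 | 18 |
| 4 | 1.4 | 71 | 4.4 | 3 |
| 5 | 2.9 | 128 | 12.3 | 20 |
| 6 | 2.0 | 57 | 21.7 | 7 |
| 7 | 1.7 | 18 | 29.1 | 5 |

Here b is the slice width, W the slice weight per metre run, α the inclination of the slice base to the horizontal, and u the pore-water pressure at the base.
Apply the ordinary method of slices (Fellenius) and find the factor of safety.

Ordinary method of slices: FS = Σ[c'·Δl_i + (W_i cosα_i − u_i·Δl_i)·tanφ'] / Σ W_i sinα_i, with Δl_i = b_i / cosα_i.
Slice 1: Δl = 1.8/cos(-15.4°) = 1.867 m; N'_1 = 26·cos(-15.4°) − 5·1.867 = 15.7; c'Δl = 3.55; W sinα = -6.9
Slice 2: Δl = 2.5/cos(-7.4°) = 2.521 m; N'_2 = 110·cos(-7.4°) − 13·2.521 = 76.3; c'Δl = 4.79; W sinα = -14.2
Slice 3: Δl = 1.3/cos(-0.5°) = 1.300 m; N'_3 = 67·cos(-0.5°) − 18·1.300 = 43.6; c'Δl = 2.47; W sinα = -0.6
Slice 4: Δl = 1.4/cos4.4° = 1.404 m; N'_4 = 71·cos4.4° − 3·1.404 = 66.6; c'Δl = 2.67; W sinα = 5.4
Slice 5: Δl = 2.9/cos12.3° = 2.968 m; N'_5 = 128·cos12.3° − 20·2.968 = 65.7; c'Δl = 5.64; W sinα = 27.3
Slice 6: Δl = 2.0/cos21.7° = 2.153 m; N'_6 = 57·cos21.7° − 7·2.153 = 37.9; c'Δl = 4.09; W sinα = 21.1
Slice 7: Δl = 1.7/cos29.1° = 1.946 m; N'_7 = 18·cos29.1° − 5·1.946 = 6.0; c'Δl = 3.70; W sinα = 8.8
Σc'Δl = 26.9 kN/m; ΣN' = 311.8 kN/m; ΣW sinα = 40.9 kN/m
Resisting = 26.9 + 311.8·tan21.4° = 26.9 + 122.2 = 149.1 kN/m
FS = 149.1 / 40.9 = 3.647

FS = 3.65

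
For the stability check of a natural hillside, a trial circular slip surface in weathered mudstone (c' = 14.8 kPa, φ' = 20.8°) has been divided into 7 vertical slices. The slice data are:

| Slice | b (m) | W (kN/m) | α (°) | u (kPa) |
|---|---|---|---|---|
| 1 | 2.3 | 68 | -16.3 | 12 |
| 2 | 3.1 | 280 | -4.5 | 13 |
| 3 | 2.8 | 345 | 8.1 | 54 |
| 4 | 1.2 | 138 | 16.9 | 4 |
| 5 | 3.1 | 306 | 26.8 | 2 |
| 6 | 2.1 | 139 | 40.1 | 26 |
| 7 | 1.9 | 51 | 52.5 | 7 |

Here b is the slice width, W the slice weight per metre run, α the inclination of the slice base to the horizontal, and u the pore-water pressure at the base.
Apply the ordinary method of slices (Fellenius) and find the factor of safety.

FS = 1.97

Ordinary method of slices: FS = Σ[c'·Δl_i + (W_i cosα_i − u_i·Δl_i)·tanφ'] / Σ W_i sinα_i, with Δl_i = b_i / cosα_i.
Slice 1: Δl = 2.3/cos(-16.3°) = 2.396 m; N'_1 = 68·cos(-16.3°) − 12·2.396 = 36.5; c'Δl = 35.47; W sinα = -19.1
Slice 2: Δl = 3.1/cos(-4.5°) = 3.110 m; N'_2 = 280·cos(-4.5°) − 13·3.110 = 238.7; c'Δl = 46.02; W sinα = -22.0
Slice 3: Δl = 2.8/cos8.1° = 2.828 m; N'_3 = 345·cos8.1° − 54·2.828 = 188.8; c'Δl = 41.86; W sinα = 48.6
Slice 4: Δl = 1.2/cos16.9° = 1.254 m; N'_4 = 138·cos16.9° − 4·1.254 = 127.0; c'Δl = 18.56; W sinα = 40.1
Slice 5: Δl = 3.1/cos26.8° = 3.473 m; N'_5 = 306·cos26.8° − 2·3.473 = 266.2; c'Δl = 51.40; W sinα = 138.0
Slice 6: Δl = 2.1/cos40.1° = 2.745 m; N'_6 = 139·cos40.1° − 26·2.745 = 34.9; c'Δl = 40.63; W sinα = 89.5
Slice 7: Δl = 1.9/cos52.5° = 3.121 m; N'_7 = 51·cos52.5° − 7·3.121 = 9.2; c'Δl = 46.19; W sinα = 40.5
Σc'Δl = 280.1 kN/m; ΣN' = 901.4 kN/m; ΣW sinα = 315.6 kN/m
Resisting = 280.1 + 901.4·tan20.8° = 280.1 + 342.4 = 622.5 kN/m
FS = 622.5 / 315.6 = 1.972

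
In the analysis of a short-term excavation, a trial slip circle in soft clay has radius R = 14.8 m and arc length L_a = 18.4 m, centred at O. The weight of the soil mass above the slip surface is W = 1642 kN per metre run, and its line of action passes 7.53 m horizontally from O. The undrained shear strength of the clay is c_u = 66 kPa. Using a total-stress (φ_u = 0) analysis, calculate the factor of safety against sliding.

Taking moments about the centre O, the resisting moment is provided by the undrained shear strength acting along the arc:
M_R = c_u·L_a·R = 66·18.40·14.8 = 17973.1 kN·m/m
M_D = W·d = 1642·7.53 = 12364.3 kN·m/m
FS = M_R / M_D = 17973.1 / 12364.3 = 1.454

FS = 1.45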